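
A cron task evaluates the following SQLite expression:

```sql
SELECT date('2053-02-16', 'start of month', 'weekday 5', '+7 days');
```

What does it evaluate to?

`start of month` rewinds 2053-02-16 to 2053-02-01.
`weekday 5` advances to the next Friday; 2053-02-01 is a Saturday, so it moves forward to 2053-02-07.
Advancing 7 more days within February lands on 2053-02-14.

2053-02-14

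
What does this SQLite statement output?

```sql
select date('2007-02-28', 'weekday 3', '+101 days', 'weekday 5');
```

2007-06-15

`weekday 3` advances to the next Wednesday; 2007-02-28 is already a Wednesday, so it stays at 2007-02-28.
Applying '+101 days' to 2007-02-28: counting 101 days forward gives 2007-06-09.
`weekday 5` advances to the next Friday; 2007-06-09 is a Saturday, so it moves forward to 2007-06-15.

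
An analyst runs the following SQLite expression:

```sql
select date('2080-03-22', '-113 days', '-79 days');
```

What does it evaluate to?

2079-09-12

Applying '-113 days' to 2080-03-22: counting 113 days back gives 2079-11-30.
Applying '-79 days' to 2079-11-30: counting 79 days back gives 2079-09-12.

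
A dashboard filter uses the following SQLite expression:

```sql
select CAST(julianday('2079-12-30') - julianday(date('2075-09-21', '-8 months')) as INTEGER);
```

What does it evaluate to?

1804

Adding -8 months to 2075-09-21 gives 2075-01-21.
10 days remain in January 2075 after the 21st (31 − 21).
Full months from February 2075 through November 2079 contribute their day counts.
Then 30 days into December 2079.
Total: 10 + 28 + 31 + 30 + 31 + 30 + 31 + 31 + 30 + 31 + 30 + 31 + 31 + 29 + 31 + 30 + 31 + 30 + 31 + 31 + 30 + 31 + 30 + 31 + 31 + 28 + 31 + 30 + 31 + 30 + 31 + 31 + 30 + 31 + 30 + 31 + 31 + 28 + 31 + 30 + 31 + 30 + 31 + 31 + 30 + 31 + 30 + 31 + 31 + 28 + 31 + 30 + 31 + 30 + 31 + 31 + 30 + 31 + 30 + 30 = 1804.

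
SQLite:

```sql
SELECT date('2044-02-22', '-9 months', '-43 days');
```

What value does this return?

Adding -9 months to 2044-02-22 gives 2043-05-22.
Applying '-43 days' to 2043-05-22: counting 43 days back gives 2043-04-09.

2043-04-09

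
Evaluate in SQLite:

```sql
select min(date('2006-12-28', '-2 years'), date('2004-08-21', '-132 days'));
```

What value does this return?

date('2006-12-28', '-2 years') → 2004-12-28.
date('2004-08-21', '-132 days') → 2004-04-11.
Earlier of the two is 2004-04-11.

2004-04-11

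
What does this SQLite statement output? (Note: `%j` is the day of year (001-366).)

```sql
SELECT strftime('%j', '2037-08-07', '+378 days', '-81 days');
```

151

First apply '+378 days', '-81 days': 2037-08-07 → 2038-05-31.
Day-of-year for 2038-05-31: days since 2038-01-01 inclusive = 151, zero-padded to 151.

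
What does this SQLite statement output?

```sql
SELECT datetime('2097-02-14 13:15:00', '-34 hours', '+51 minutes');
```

-34 hours from 2097-02-14 13:15:00 is 2097-02-13 03:15:00 (crosses midnight).
+51 minutes from 2097-02-13 03:15:00 is 2097-02-13 04:06:00.

2097-02-13 04:06:00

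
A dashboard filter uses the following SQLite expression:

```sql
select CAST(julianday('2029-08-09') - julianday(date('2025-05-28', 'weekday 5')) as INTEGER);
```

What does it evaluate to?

`weekday 5` advances to the next Friday; 2025-05-28 is a Wednesday, so it moves forward to 2025-05-30.
1 day remains in May 2025 after the 30th (31 − 30).
Full months from June 2025 through July 2029 contribute their day counts.
Then 9 days into August 2029.
Total: 1 + 30 + 31 + 31 + 30 + 31 + 30 + 31 + 31 + 28 + 31 + 30 + 31 + 30 + 31 + 31 + 30 + 31 + 30 + 31 + 31 + 28 + 31 + 30 + 31 + 30 + 31 + 31 + 30 + 31 + 30 + 31 + 31 + 29 + 31 + 30 + 31 + 30 + 31 + 31 + 30 + 31 + 30 + 31 + 31 + 28 + 31 + 30 + 31 + 30 + 31 + 9 = 1532.

1532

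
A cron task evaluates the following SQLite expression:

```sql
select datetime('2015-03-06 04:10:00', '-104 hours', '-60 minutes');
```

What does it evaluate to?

-104 hours from 2015-03-06 04:10:00 is 2015-03-01 20:10:00 (crosses midnight).
60 minutes = 1h 0m; -60 minutes from 2015-03-01 20:10:00 is 2015-03-01 19:10:00.

2015-03-01 19:10:00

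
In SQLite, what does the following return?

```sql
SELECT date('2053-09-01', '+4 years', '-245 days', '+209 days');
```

2057-07-27

Adding +4 years to 2053-09-01 gives 2057-09-01.
Applying '-245 days' to 2057-09-01: counting 245 days back gives 2056-12-30.
Applying '+209 days' to 2056-12-30: counting 209 days forward gives 2057-07-27.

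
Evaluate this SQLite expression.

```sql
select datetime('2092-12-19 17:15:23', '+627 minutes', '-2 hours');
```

627 minutes = 10h 27m; +627 minutes from 2092-12-19 17:15:23 is 2092-12-20 03:42:23 (crosses midnight).
-2 hours from 2092-12-20 03:42:23 is 2092-12-20 01:42:23.

2092-12-20 01:42:23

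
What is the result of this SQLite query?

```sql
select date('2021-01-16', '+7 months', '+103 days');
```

Adding +7 months to 2021-01-16 gives 2021-08-16.
Applying '+103 days' to 2021-08-16: counting 103 days forward gives 2021-11-27.

2021-11-27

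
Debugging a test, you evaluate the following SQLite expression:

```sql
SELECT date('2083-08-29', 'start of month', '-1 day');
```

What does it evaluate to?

2083-07-31

`start of month` rewinds 2083-08-29 to 2083-08-01.
Going back 1 day from 2083-08-01 reaches 2083-07-31 (last day of July, 31 days).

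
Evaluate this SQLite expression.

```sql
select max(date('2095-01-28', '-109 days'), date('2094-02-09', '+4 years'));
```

2098-02-09

date('2095-01-28', '-109 days') → 2094-10-11.
date('2094-02-09', '+4 years') → 2098-02-09.
Later of the two is 2098-02-09.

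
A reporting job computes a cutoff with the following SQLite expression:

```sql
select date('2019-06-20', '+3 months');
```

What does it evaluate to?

Adding +3 months to 2019-06-20 gives 2019-09-20.

2019-09-20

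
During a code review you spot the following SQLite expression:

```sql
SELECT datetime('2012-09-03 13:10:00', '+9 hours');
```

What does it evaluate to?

+9 hours from 2012-09-03 13:10:00 is 2012-09-03 22:10:00.

2012-09-03 22:10:00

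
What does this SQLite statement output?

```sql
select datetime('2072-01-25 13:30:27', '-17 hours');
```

2072-01-24 20:30:27

-17 hours from 2072-01-25 13:30:27 is 2072-01-24 20:30:27 (crosses midnight).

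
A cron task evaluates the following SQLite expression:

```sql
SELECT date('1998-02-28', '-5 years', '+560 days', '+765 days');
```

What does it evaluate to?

Adding -5 years to 1998-02-28 gives 1993-02-28.
Applying '+560 days' to 1993-02-28: counting 560 days forward gives 1994-09-11.
Applying '+765 days' to 1994-09-11: counting 765 days forward gives 1996-10-15.

1996-10-15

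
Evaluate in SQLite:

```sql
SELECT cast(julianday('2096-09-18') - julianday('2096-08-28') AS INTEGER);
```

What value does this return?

3 days remain in August 2096 after the 28th (31 − 28).
Then 18 days into September 2096.
Total: 3 + 18 = 21.

21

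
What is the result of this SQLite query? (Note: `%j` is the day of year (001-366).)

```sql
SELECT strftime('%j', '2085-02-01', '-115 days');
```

283

First apply '-115 days': 2085-02-01 → 2084-10-09.
Day-of-year for 2084-10-09: days since 2084-01-01 inclusive = 283, zero-padded to 283.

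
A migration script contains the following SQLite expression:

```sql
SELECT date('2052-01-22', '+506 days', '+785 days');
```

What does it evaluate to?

Applying '+506 days' to 2052-01-22: counting 506 days forward gives 2053-06-11.
Applying '+785 days' to 2053-06-11: counting 785 days forward gives 2055-08-05.

2055-08-05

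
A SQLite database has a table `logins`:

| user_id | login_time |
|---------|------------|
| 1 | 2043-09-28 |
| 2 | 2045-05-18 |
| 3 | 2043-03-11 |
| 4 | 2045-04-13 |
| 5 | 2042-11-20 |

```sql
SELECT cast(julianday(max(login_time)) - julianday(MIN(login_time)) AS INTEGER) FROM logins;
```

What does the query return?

910

MIN = 2042-11-20, MAX = 2045-05-18.
10 days remain in November 2042 after the 20th (30 − 20).
Full months from December 2042 through April 2045 contribute their day counts.
Then 18 days into May 2045.
Total: 10 + 31 + 31 + 28 + 31 + 30 + 31 + 30 + 31 + 31 + 30 + 31 + 30 + 31 + 31 + 29 + 31 + 30 + 31 + 30 + 31 + 31 + 30 + 31 + 30 + 31 + 31 + 28 + 31 + 30 + 18 = 910.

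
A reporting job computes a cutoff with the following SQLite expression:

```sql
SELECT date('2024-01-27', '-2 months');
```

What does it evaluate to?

2023-11-27

Adding -2 months to 2024-01-27 gives 2023-11-27.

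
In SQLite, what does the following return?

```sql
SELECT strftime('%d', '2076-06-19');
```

`%d` extracts the 2-digit day of month: 19.

19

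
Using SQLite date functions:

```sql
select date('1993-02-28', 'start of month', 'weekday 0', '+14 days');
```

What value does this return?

1993-02-21

`start of month` rewinds 1993-02-28 to 1993-02-01.
`weekday 0` advances to the next Sunday; 1993-02-01 is a Monday, so it moves forward to 1993-02-07.
Advancing 14 more days within February lands on 1993-02-21.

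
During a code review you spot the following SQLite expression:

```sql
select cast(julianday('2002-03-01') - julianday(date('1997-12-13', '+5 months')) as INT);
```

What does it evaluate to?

Adding +5 months to 1997-12-13 gives 1998-05-13.
18 days remain in May 1998 after the 13th (31 − 13).
Full months from June 1998 through February 2002 contribute their day counts.
Then 1 day into March 2002.
Total: 18 + 30 + 31 + 31 + 30 + 31 + 30 + 31 + 31 + 28 + 31 + 30 + 31 + 30 + 31 + 31 + 30 + 31 + 30 + 31 + 31 + 29 + 31 + 30 + 31 + 30 + 31 + 31 + 30 + 31 + 30 + 31 + 31 + 28 + 31 + 30 + 31 + 30 + 31 + 31 + 30 + 31 + 30 + 31 + 31 + 28 + 1 = 1388.

1388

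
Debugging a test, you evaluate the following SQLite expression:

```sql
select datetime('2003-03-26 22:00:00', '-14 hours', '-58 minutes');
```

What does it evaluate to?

-14 hours from 2003-03-26 22:00:00 is 2003-03-26 08:00:00.
-58 minutes from 2003-03-26 08:00:00 is 2003-03-26 07:02:00.

2003-03-26 07:02:00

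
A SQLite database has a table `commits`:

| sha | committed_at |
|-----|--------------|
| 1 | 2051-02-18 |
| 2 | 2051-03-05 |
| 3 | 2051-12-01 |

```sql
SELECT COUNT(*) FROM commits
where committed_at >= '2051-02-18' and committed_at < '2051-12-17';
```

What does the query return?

Rows in [2051-02-18, 2051-12-17): 2051-02-18, 2051-03-05, 2051-12-01 → 3 rows.

3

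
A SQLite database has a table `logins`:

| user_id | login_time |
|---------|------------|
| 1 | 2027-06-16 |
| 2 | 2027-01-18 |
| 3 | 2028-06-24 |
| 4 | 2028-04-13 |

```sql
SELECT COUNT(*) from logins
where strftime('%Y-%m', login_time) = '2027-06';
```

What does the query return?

1

Rows with year-month 2027-06: 2027-06-16 → 1.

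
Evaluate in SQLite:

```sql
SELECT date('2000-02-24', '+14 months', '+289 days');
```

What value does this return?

Adding +14 months to 2000-02-24 gives 2001-04-24.
Applying '+289 days' to 2001-04-24: counting 289 days forward gives 2002-02-07.

2002-02-07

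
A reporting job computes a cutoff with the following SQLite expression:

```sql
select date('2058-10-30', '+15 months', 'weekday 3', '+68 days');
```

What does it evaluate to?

Adding +15 months to 2058-10-30 gives 2060-01-30.
`weekday 3` advances to the next Wednesday; 2060-01-30 is a Friday, so it moves forward to 2060-02-04.
Applying '+68 days' to 2060-02-04: counting 68 days forward gives 2060-04-12.

2060-04-12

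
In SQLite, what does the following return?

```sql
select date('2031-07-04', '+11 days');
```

2031-07-15

Advancing 11 more days within July lands on 2031-07-15.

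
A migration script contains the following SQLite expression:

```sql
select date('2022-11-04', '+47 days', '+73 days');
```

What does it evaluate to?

Applying '+47 days' to 2022-11-04: counting 47 days forward gives 2022-12-21.
Applying '+73 days' to 2022-12-21: counting 73 days forward gives 2023-03-04.

2023-03-04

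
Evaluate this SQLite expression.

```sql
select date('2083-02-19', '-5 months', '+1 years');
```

2083-09-19

Adding -5 months to 2083-02-19 gives 2082-09-19.
Adding +1 year to 2082-09-19 gives 2083-09-19.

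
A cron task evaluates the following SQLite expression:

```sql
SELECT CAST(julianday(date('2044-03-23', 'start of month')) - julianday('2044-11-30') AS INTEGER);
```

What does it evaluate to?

-274

`start of month` rewinds 2044-03-23 to 2044-03-01.
30 days remain in March 2044 after the 1st (31 − 1).
Full months from April 2044 through October 2044 contribute their day counts.
Then 30 days into November 2044.
Total: 30 + 30 + 31 + 30 + 31 + 31 + 30 + 31 + 30 = 274.
The subtraction is earlier − later, so the result is −274 → -274.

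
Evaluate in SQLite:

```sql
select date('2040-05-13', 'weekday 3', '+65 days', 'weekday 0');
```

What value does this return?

2040-07-22

`weekday 3` advances to the next Wednesday; 2040-05-13 is a Sunday, so it moves forward to 2040-05-16.
Applying '+65 days' to 2040-05-16: counting 65 days forward gives 2040-07-20.
`weekday 0` advances to the next Sunday; 2040-07-20 is a Friday, so it moves forward to 2040-07-22.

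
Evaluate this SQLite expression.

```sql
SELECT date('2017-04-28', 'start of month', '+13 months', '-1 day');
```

`start of month` rewinds 2017-04-28 to 2017-04-01.
Adding +13 months to 2017-04-01 gives 2018-05-01.
Going back 1 day from 2018-05-01 reaches 2018-04-30 (last day of April, 30 days).

2018-04-30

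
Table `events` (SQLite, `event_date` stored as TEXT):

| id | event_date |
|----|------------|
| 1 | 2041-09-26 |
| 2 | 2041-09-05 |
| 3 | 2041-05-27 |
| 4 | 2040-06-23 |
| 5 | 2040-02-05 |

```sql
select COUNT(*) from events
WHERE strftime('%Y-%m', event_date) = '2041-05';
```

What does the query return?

1

Rows with year-month 2041-05: 2041-05-27 → 1.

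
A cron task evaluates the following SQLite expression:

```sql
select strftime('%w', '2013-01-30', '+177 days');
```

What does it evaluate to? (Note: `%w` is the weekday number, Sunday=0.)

First apply '+177 days': 2013-01-30 → 2013-07-26.
2013-07-26 is a Friday; with Sunday=0 that is 5.

5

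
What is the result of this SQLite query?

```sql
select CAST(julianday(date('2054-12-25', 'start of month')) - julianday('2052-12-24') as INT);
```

`start of month` rewinds 2054-12-25 to 2054-12-01.
7 days remain in December 2052 after the 24th (31 − 24).
Full months from January 2053 through November 2054 contribute their day counts.
Then 1 day into December 2054.
Total: 7 + 31 + 28 + 31 + 30 + 31 + 30 + 31 + 31 + 30 + 31 + 30 + 31 + 31 + 28 + 31 + 30 + 31 + 30 + 31 + 31 + 30 + 31 + 30 + 1 = 707.

707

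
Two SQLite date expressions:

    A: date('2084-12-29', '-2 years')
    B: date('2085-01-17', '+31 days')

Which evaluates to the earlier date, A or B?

A

A = 2082-12-29.
B = 2085-02-17.
A is earlier.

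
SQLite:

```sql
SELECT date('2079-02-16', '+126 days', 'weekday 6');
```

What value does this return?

Applying '+126 days' to 2079-02-16: counting 126 days forward gives 2079-06-22.
`weekday 6` advances to the next Saturday; 2079-06-22 is a Thursday, so it moves forward to 2079-06-24.

2079-06-24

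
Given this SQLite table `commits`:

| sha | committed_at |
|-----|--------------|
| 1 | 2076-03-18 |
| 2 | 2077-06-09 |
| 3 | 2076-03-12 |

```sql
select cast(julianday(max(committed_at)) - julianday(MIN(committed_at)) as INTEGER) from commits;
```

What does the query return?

MIN = 2076-03-12, MAX = 2077-06-09.
19 days remain in March 2076 after the 12th (31 − 12).
Full months from April 2076 through May 2077 contribute their day counts.
Then 9 days into June 2077.
Total: 19 + 30 + 31 + 30 + 31 + 31 + 30 + 31 + 30 + 31 + 31 + 28 + 31 + 30 + 31 + 9 = 454.

454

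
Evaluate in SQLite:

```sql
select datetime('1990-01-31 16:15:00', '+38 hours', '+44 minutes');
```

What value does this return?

+38 hours from 1990-01-31 16:15:00 is 1990-02-02 06:15:00 (crosses midnight).
+44 minutes from 1990-02-02 06:15:00 is 1990-02-02 06:59:00.

1990-02-02 06:59:00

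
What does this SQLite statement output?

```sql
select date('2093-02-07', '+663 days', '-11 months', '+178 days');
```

Applying '+663 days' to 2093-02-07: counting 663 days forward gives 2094-12-02.
Adding -11 months to 2094-12-02 gives 2094-01-02.
Applying '+178 days' to 2094-01-02: counting 178 days forward gives 2094-06-29.

2094-06-29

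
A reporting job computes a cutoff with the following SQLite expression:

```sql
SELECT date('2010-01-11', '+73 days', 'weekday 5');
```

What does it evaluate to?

2010-03-26

Applying '+73 days' to 2010-01-11: counting 73 days forward gives 2010-03-25.
`weekday 5` advances to the next Friday; 2010-03-25 is a Thursday, so it moves forward to 2010-03-26.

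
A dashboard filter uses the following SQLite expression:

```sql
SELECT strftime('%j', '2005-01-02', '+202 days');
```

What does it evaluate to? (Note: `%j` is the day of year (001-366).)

First apply '+202 days': 2005-01-02 → 2005-07-23.
Day-of-year for 2005-07-23: days since 2005-01-01 inclusive = 204, zero-padded to 204.

204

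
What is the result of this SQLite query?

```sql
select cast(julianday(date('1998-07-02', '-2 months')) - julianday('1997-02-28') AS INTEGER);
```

428

Adding -2 months to 1998-07-02 gives 1998-05-02.
0 days remain in February 1997 after the 28th (28 − 28).
Full months from March 1997 through April 1998 contribute their day counts.
Then 2 days into May 1998.
Total: 0 + 31 + 30 + 31 + 30 + 31 + 31 + 30 + 31 + 30 + 31 + 31 + 28 + 31 + 30 + 2 = 428.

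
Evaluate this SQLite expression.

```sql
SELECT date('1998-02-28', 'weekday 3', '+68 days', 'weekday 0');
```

`weekday 3` advances to the next Wednesday; 1998-02-28 is a Saturday, so it moves forward to 1998-03-04.
Applying '+68 days' to 1998-03-04: counting 68 days forward gives 1998-05-11.
`weekday 0` advances to the next Sunday; 1998-05-11 is a Monday, so it moves forward to 1998-05-17.

1998-05-17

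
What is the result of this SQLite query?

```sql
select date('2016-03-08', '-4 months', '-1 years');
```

2014-11-08

Adding -4 months to 2016-03-08 gives 2015-11-08.
Adding -1 year to 2015-11-08 gives 2014-11-08.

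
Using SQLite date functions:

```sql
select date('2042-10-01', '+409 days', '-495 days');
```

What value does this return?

2042-07-07

Applying '+409 days' to 2042-10-01: counting 409 days forward gives 2043-11-14.
Applying '-495 days' to 2043-11-14: counting 495 days back gives 2042-07-07.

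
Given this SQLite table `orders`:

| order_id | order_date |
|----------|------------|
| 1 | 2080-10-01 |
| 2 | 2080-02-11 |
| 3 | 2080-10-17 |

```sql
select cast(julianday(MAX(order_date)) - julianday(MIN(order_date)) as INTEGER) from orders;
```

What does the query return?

249

MIN = 2080-02-11, MAX = 2080-10-17.
18 days remain in February 2080 after the 11th (29 − 11).
Full months from March 2080 through September 2080 contribute their day counts.
Then 17 days into October 2080.
Total: 18 + 31 + 30 + 31 + 30 + 31 + 31 + 30 + 17 = 249.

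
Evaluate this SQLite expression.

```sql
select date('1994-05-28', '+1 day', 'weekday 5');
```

Advancing 1 more day within May lands on 1994-05-29.
`weekday 5` advances to the next Friday; 1994-05-29 is a Sunday, so it moves forward to 1994-06-03.

1994-06-03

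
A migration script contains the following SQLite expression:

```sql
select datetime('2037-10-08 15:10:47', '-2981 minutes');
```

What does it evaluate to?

2981 minutes = 49h 41m; -2981 minutes from 2037-10-08 15:10:47 is 2037-10-06 13:29:47 (crosses midnight).

2037-10-06 13:29:47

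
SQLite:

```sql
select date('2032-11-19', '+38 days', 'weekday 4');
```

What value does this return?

November 2032 has 30 days; 11 remain after the 19th, so 12 days reach 2032-12-01.
Advancing 26 more days within December lands on 2032-12-27.
`weekday 4` advances to the next Thursday; 2032-12-27 is a Monday, so it moves forward to 2032-12-30.

2032-12-30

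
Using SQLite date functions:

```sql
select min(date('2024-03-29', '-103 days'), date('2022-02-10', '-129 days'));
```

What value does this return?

date('2024-03-29', '-103 days') → 2023-12-17.
date('2022-02-10', '-129 days') → 2021-10-04.
Earlier of the two is 2021-10-04.

2021-10-04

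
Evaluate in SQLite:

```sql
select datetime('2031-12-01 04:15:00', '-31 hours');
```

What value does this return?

2031-11-29 21:15:00

-31 hours from 2031-12-01 04:15:00 is 2031-11-29 21:15:00 (crosses midnight).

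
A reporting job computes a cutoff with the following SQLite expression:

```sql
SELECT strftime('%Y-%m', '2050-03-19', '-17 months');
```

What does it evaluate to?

First apply '-17 months': 2050-03-19 → 2048-10-19.
`%Y-%m` extracts the year-month: 2048-10.

2048-10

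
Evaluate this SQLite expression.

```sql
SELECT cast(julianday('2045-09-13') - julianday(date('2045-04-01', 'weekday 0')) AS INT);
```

164

`weekday 0` advances to the next Sunday; 2045-04-01 is a Saturday, so it moves forward to 2045-04-02.
28 days remain in April 2045 after the 2nd (30 − 2).
May 2045: 31 days.
June 2045: 30 days.
July 2045: 31 days.
August 2045: 31 days.
Then 13 days into September 2045.
Total: 28 + 31 + 30 + 31 + 31 + 13 = 164.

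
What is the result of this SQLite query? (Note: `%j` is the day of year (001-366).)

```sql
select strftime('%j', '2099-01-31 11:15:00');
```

031

Day-of-year for 2099-01-31: days since 2099-01-01 inclusive = 31, zero-padded to 031.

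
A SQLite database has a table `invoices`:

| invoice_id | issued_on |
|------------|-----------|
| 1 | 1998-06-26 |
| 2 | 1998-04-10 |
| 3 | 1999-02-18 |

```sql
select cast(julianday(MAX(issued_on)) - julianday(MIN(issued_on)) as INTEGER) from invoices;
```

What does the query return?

314

MIN = 1998-04-10, MAX = 1999-02-18.
20 days remain in April 1998 after the 10th (30 − 10).
Full months from May 1998 through January 1999 contribute their day counts.
Then 18 days into February 1999.
Total: 20 + 31 + 30 + 31 + 31 + 30 + 31 + 30 + 31 + 31 + 18 = 314.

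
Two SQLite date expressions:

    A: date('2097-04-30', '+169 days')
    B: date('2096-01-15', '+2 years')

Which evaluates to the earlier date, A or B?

A = 2097-10-16.
B = 2098-01-15.
A is earlier.

A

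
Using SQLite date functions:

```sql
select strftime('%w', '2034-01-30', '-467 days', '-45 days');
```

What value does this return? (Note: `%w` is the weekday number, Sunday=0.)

First apply '-467 days', '-45 days': 2034-01-30 → 2032-09-05.
2032-09-05 is a Sunday; with Sunday=0 that is 0.

0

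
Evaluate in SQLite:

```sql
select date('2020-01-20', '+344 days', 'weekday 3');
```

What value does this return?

2020-12-30

Applying '+344 days' to 2020-01-20: counting 344 days forward gives 2020-12-29.
`weekday 3` advances to the next Wednesday; 2020-12-29 is a Tuesday, so it moves forward to 2020-12-30.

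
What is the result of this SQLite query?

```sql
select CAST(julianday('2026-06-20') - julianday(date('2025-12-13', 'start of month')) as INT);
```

201

`start of month` rewinds 2025-12-13 to 2025-12-01.
30 days remain in December 2025 after the 1st (31 − 1).
January 2026: 31 days.
February 2026: 28 days.
March 2026: 31 days.
April 2026: 30 days.
May 2026: 31 days.
Then 20 days into June 2026.
Total: 30 + 31 + 28 + 31 + 30 + 31 + 20 = 201.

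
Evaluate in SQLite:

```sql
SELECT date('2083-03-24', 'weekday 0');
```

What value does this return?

2083-03-28

`weekday 0` advances to the next Sunday; 2083-03-24 is a Wednesday, so it moves forward to 2083-03-28.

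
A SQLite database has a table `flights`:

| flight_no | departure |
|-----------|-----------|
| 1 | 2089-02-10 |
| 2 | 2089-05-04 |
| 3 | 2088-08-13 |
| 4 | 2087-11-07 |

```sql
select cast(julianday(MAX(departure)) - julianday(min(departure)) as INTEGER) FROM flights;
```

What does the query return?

544

MIN = 2087-11-07, MAX = 2089-05-04.
23 days remain in November 2087 after the 7th (30 − 7).
Full months from December 2087 through April 2089 contribute their day counts.
Then 4 days into May 2089.
Total: 23 + 31 + 31 + 29 + 31 + 30 + 31 + 30 + 31 + 31 + 30 + 31 + 30 + 31 + 31 + 28 + 31 + 30 + 4 = 544.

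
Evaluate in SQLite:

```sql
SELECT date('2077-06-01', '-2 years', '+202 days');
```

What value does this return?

2075-12-20

Adding -2 years to 2077-06-01 gives 2075-06-01.
Applying '+202 days' to 2075-06-01: counting 202 days forward gives 2075-12-20.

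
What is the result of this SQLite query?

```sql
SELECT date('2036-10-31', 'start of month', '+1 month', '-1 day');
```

2036-10-31

`start of month` rewinds 2036-10-31 to 2036-10-01.
Adding +1 month to 2036-10-01 gives 2036-11-01.
Going back 1 day from 2036-11-01 reaches 2036-10-31 (last day of October, 31 days).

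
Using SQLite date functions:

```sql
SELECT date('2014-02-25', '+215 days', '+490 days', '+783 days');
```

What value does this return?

2018-03-24

Applying '+215 days' to 2014-02-25: counting 215 days forward gives 2014-09-28.
Applying '+490 days' to 2014-09-28: counting 490 days forward gives 2016-01-31.
Applying '+783 days' to 2016-01-31: counting 783 days forward gives 2018-03-24.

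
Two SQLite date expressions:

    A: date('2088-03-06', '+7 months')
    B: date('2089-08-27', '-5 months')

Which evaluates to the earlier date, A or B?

A = 2088-10-06.
B = 2089-03-27.
A is earlier.

A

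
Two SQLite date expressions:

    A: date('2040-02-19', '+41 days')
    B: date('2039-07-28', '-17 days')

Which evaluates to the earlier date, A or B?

A = 2040-03-31.
B = 2039-07-11.
B is earlier.

B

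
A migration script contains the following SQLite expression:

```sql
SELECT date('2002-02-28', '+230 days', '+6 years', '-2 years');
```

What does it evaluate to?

Applying '+230 days' to 2002-02-28: counting 230 days forward gives 2002-10-16.
Adding +6 years to 2002-10-16 gives 2008-10-16.
Adding -2 years to 2008-10-16 gives 2006-10-16.

2006-10-16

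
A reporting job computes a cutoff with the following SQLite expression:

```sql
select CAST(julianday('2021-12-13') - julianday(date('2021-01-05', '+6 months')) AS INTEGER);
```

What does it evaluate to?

Adding +6 months to 2021-01-05 gives 2021-07-05.
26 days remain in July 2021 after the 5th (31 − 5).
August 2021: 31 days.
September 2021: 30 days.
October 2021: 31 days.
November 2021: 30 days.
Then 13 days into December 2021.
Total: 26 + 31 + 30 + 31 + 30 + 13 = 161.

161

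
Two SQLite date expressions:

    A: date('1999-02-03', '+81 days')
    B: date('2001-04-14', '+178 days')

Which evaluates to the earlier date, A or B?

A = 1999-04-25.
B = 2001-10-09.
A is earlier.

A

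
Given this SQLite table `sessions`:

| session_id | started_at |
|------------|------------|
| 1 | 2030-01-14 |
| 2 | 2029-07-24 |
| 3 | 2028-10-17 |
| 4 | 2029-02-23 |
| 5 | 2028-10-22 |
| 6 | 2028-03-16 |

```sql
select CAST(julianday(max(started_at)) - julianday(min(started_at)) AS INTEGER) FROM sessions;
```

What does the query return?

669

MIN = 2028-03-16, MAX = 2030-01-14.
15 days remain in March 2028 after the 16th (31 − 16).
Full months from April 2028 through December 2029 contribute their day counts.
Then 14 days into January 2030.
Total: 15 + 30 + 31 + 30 + 31 + 31 + 30 + 31 + 30 + 31 + 31 + 28 + 31 + 30 + 31 + 30 + 31 + 31 + 30 + 31 + 30 + 31 + 14 = 669.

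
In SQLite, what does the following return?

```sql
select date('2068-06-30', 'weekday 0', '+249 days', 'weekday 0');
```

`weekday 0` advances to the next Sunday; 2068-06-30 is a Saturday, so it moves forward to 2068-07-01.
Applying '+249 days' to 2068-07-01: counting 249 days forward gives 2069-03-07.
`weekday 0` advances to the next Sunday; 2069-03-07 is a Thursday, so it moves forward to 2069-03-10.

2069-03-10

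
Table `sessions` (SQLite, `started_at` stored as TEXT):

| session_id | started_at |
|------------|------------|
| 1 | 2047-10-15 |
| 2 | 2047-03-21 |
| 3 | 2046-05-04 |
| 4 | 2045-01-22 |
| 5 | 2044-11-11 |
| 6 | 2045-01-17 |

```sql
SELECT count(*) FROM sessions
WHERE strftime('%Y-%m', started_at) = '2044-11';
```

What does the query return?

Rows with year-month 2044-11: 2044-11-11 → 1.

1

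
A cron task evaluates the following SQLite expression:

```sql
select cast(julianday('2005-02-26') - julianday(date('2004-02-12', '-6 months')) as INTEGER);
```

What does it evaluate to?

564

Adding -6 months to 2004-02-12 gives 2003-08-12.
19 days remain in August 2003 after the 12th (31 − 12).
Full months from September 2003 through January 2005 contribute their day counts.
Then 26 days into February 2005.
Total: 19 + 30 + 31 + 30 + 31 + 31 + 29 + 31 + 30 + 31 + 30 + 31 + 31 + 30 + 31 + 30 + 31 + 31 + 26 = 564.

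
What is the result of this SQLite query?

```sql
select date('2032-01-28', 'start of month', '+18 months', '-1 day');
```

2033-06-30

`start of month` rewinds 2032-01-28 to 2032-01-01.
Adding +18 months to 2032-01-01 gives 2033-07-01.
Going back 1 day from 2033-07-01 reaches 2033-06-30 (last day of June, 30 days).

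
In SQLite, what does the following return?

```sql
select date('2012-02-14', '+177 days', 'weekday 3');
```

Applying '+177 days' to 2012-02-14: counting 177 days forward gives 2012-08-09.
`weekday 3` advances to the next Wednesday; 2012-08-09 is a Thursday, so it moves forward to 2012-08-15.

2012-08-15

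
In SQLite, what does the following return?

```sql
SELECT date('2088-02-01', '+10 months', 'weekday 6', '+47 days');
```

2089-01-20

Adding +10 months to 2088-02-01 gives 2088-12-01.
`weekday 6` advances to the next Saturday; 2088-12-01 is a Wednesday, so it moves forward to 2088-12-04.
Applying '+47 days' to 2088-12-04: counting 47 days forward gives 2089-01-20.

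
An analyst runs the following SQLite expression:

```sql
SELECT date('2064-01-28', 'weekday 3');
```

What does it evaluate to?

2064-01-30

`weekday 3` advances to the next Wednesday; 2064-01-28 is a Monday, so it moves forward to 2064-01-30.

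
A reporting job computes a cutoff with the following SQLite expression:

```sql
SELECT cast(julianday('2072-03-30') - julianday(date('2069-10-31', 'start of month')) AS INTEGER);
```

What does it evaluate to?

911

`start of month` rewinds 2069-10-31 to 2069-10-01.
30 days remain in October 2069 after the 1st (31 − 1).
Full months from November 2069 through February 2072 contribute their day counts.
Then 30 days into March 2072.
Total: 30 + 30 + 31 + 31 + 28 + 31 + 30 + 31 + 30 + 31 + 31 + 30 + 31 + 30 + 31 + 31 + 28 + 31 + 30 + 31 + 30 + 31 + 31 + 30 + 31 + 30 + 31 + 31 + 29 + 30 = 911.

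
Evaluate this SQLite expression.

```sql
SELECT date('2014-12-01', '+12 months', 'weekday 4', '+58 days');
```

2016-01-30

Adding +12 months to 2014-12-01 gives 2015-12-01.
`weekday 4` advances to the next Thursday; 2015-12-01 is a Tuesday, so it moves forward to 2015-12-03.
Applying '+58 days' to 2015-12-03: counting 58 days forward gives 2016-01-30.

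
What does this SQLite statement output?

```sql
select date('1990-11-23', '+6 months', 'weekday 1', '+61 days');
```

1991-07-27

Adding +6 months to 1990-11-23 gives 1991-05-23.
`weekday 1` advances to the next Monday; 1991-05-23 is a Thursday, so it moves forward to 1991-05-27.
Applying '+61 days' to 1991-05-27: counting 61 days forward gives 1991-07-27.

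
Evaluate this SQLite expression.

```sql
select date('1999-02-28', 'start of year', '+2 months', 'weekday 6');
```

`start of year` rewinds 1999-02-28 to 1999-01-01.
Adding +2 months to 1999-01-01 gives 1999-03-01.
`weekday 6` advances to the next Saturday; 1999-03-01 is a Monday, so it moves forward to 1999-03-06.

1999-03-06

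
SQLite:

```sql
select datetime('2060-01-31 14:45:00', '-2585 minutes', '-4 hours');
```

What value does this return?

2060-01-29 15:40:00

2585 minutes = 43h 5m; -2585 minutes from 2060-01-31 14:45:00 is 2060-01-29 19:40:00 (crosses midnight).
-4 hours from 2060-01-29 19:40:00 is 2060-01-29 15:40:00.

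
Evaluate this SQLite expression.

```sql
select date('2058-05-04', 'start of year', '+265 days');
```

`start of year` rewinds 2058-05-04 to 2058-01-01.
Applying '+265 days' to 2058-01-01: counting 265 days forward gives 2058-09-23.

2058-09-23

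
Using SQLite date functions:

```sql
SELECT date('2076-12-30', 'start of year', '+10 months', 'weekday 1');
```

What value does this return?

2076-11-02

`start of year` rewinds 2076-12-30 to 2076-01-01.
Adding +10 months to 2076-01-01 gives 2076-11-01.
`weekday 1` advances to the next Monday; 2076-11-01 is a Sunday, so it moves forward to 2076-11-02.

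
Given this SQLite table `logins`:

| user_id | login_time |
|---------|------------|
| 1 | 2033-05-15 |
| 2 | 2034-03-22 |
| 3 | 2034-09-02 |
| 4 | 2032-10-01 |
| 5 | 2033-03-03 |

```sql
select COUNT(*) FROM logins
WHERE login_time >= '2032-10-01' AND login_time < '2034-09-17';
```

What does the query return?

5

Rows in [2032-10-01, 2034-09-17): 2033-05-15, 2034-03-22, 2034-09-02, 2032-10-01, 2033-03-03 → 5 rows.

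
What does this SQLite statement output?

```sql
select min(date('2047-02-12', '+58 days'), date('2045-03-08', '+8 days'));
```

2045-03-16

date('2047-02-12', '+58 days') → 2047-04-11.
date('2045-03-08', '+8 days') → 2045-03-16.
Earlier of the two is 2045-03-16.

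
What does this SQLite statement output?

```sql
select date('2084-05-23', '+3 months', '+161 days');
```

2085-01-31

Adding +3 months to 2084-05-23 gives 2084-08-23.
Applying '+161 days' to 2084-08-23: counting 161 days forward gives 2085-01-31.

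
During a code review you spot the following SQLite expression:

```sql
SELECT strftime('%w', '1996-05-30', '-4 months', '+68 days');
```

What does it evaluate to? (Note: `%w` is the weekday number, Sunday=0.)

First apply '-4 months', '+68 days': 1996-05-30 → 1996-04-07.
1996-04-07 is a Sunday; with Sunday=0 that is 0.

0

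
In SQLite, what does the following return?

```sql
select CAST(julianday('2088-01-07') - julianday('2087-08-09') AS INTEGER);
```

22 days remain in August 2087 after the 9th (31 − 9).
September 2087: 30 days.
October 2087: 31 days.
November 2087: 30 days.
December 2087: 31 days.
Then 7 days into January 2088.
Total: 22 + 30 + 31 + 30 + 31 + 7 = 151.

151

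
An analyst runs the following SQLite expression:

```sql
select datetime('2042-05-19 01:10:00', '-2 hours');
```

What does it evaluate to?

-2 hours from 2042-05-19 01:10:00 is 2042-05-18 23:10:00 (crosses midnight).

2042-05-18 23:10:00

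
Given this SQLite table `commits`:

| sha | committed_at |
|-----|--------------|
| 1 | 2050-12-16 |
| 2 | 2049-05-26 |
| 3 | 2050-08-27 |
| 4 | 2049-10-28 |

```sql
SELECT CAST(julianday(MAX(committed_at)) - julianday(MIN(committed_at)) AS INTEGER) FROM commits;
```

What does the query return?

MIN = 2049-05-26, MAX = 2050-12-16.
5 days remain in May 2049 after the 26th (31 − 26).
Full months from June 2049 through November 2050 contribute their day counts.
Then 16 days into December 2050.
Total: 5 + 30 + 31 + 31 + 30 + 31 + 30 + 31 + 31 + 28 + 31 + 30 + 31 + 30 + 31 + 31 + 30 + 31 + 30 + 16 = 569.

569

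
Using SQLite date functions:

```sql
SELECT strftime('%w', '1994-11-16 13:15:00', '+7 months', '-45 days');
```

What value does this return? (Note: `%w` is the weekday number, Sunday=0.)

First apply '+7 months', '-45 days': 1994-11-16 13:15:00 → 1995-05-02 13:15:00.
1995-05-02 is a Tuesday; with Sunday=0 that is 2.

2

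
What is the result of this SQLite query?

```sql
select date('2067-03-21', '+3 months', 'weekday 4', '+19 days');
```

Adding +3 months to 2067-03-21 gives 2067-06-21.
`weekday 4` advances to the next Thursday; 2067-06-21 is a Tuesday, so it moves forward to 2067-06-23.
June 2067 has 30 days; 7 remain after the 23rd, so 8 days reach 2067-07-01.
Advancing 11 more days within July lands on 2067-07-12.

2067-07-12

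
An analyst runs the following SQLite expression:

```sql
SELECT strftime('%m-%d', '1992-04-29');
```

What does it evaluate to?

`%m-%d` extracts the month-day: 04-29.

04-29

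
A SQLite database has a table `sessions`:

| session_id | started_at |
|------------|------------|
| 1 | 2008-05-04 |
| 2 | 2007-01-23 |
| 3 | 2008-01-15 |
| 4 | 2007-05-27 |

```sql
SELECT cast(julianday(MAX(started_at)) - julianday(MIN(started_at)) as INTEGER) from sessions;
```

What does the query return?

467

MIN = 2007-01-23, MAX = 2008-05-04.
8 days remain in January 2007 after the 23rd (31 − 23).
Full months from February 2007 through April 2008 contribute their day counts.
Then 4 days into May 2008.
Total: 8 + 28 + 31 + 30 + 31 + 30 + 31 + 31 + 30 + 31 + 30 + 31 + 31 + 29 + 31 + 30 + 4 = 467.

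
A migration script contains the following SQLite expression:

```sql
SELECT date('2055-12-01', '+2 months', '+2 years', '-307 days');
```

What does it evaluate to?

Adding +2 months to 2055-12-01 gives 2056-02-01.
Adding +2 years to 2056-02-01 gives 2058-02-01.
Applying '-307 days' to 2058-02-01: counting 307 days back gives 2057-03-31.

2057-03-31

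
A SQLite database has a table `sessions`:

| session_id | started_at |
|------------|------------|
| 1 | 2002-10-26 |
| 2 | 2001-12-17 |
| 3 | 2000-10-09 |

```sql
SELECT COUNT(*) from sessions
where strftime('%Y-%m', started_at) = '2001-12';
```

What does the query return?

Rows with year-month 2001-12: 2001-12-17 → 1.

1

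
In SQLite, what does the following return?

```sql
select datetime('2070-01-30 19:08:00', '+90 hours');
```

+90 hours from 2070-01-30 19:08:00 is 2070-02-03 13:08:00 (crosses midnight).

2070-02-03 13:08:00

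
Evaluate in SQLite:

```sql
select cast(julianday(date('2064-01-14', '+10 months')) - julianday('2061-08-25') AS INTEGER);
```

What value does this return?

1177

Adding +10 months to 2064-01-14 gives 2064-11-14.
6 days remain in August 2061 after the 25th (31 − 25).
Full months from September 2061 through October 2064 contribute their day counts.
Then 14 days into November 2064.
Total: 6 + 30 + 31 + 30 + 31 + 31 + 28 + 31 + 30 + 31 + 30 + 31 + 31 + 30 + 31 + 30 + 31 + 31 + 28 + 31 + 30 + 31 + 30 + 31 + 31 + 30 + 31 + 30 + 31 + 31 + 29 + 31 + 30 + 31 + 30 + 31 + 31 + 30 + 31 + 14 = 1177.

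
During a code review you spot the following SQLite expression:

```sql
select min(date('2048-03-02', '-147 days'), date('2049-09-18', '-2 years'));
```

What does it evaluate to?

date('2048-03-02', '-147 days') → 2047-10-07.
date('2049-09-18', '-2 years') → 2047-09-18.
Earlier of the two is 2047-09-18.

2047-09-18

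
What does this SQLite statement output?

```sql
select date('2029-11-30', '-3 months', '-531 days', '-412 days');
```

Adding -3 months to 2029-11-30 gives 2029-08-30.
Applying '-531 days' to 2029-08-30: counting 531 days back gives 2028-03-17.
Applying '-412 days' to 2028-03-17: counting 412 days back gives 2027-01-30.

2027-01-30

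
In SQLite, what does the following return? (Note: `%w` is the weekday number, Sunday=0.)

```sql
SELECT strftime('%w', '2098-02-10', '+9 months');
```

1

First apply '+9 months': 2098-02-10 → 2098-11-10.
2098-11-10 is a Monday; with Sunday=0 that is 1.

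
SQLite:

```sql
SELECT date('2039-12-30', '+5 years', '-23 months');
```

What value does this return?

Adding +5 years to 2039-12-30 gives 2044-12-30.
Adding -23 months to 2044-12-30 gives 2043-01-30.

2043-01-30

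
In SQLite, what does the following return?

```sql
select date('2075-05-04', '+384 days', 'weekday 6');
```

Applying '+384 days' to 2075-05-04: counting 384 days forward gives 2076-05-22.
`weekday 6` advances to the next Saturday; 2076-05-22 is a Friday, so it moves forward to 2076-05-23.

2076-05-23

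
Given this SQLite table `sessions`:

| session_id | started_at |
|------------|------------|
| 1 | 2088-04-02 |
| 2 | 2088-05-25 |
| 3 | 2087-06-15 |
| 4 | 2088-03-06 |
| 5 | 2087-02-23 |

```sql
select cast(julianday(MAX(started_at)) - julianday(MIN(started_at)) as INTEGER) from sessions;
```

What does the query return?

MIN = 2087-02-23, MAX = 2088-05-25.
5 days remain in February 2087 after the 23rd (28 − 23).
Full months from March 2087 through April 2088 contribute their day counts.
Then 25 days into May 2088.
Total: 5 + 31 + 30 + 31 + 30 + 31 + 31 + 30 + 31 + 30 + 31 + 31 + 29 + 31 + 30 + 25 = 457.

457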